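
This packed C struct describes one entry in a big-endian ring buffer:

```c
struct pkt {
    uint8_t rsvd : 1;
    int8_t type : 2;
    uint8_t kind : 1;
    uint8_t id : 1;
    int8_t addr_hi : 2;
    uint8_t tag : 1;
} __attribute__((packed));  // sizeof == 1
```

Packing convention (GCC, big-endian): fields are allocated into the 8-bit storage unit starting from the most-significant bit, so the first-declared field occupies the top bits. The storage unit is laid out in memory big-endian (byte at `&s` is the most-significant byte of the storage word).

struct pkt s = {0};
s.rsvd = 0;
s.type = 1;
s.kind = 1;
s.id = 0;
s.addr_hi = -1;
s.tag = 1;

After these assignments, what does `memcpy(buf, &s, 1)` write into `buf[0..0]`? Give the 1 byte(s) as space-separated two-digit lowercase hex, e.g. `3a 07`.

37

rsvd (1b) val=0 bits=0x0 at bit 7: 0x00
type (2b) val=1 bits=0x1 at bit 5: 0x20
kind (1b) val=1 bits=0x1 at bit 4: 0x30
id (1b) val=0 bits=0x0 at bit 3: 0x30
addr_hi (2b) val=-1 bits=0x3 at bit 1: 0x36
tag (1b) val=1 bits=0x1 at bit 0: 0x37
word = 0x37 → big-endian bytes:
  [0]=0x37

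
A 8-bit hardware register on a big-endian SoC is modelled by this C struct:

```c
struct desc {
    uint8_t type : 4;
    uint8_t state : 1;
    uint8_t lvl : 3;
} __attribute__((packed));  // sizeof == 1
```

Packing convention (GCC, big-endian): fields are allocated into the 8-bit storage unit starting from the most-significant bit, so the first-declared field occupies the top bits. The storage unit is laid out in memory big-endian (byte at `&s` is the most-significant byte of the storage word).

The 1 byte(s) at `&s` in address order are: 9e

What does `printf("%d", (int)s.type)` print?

9

[0]=0x9e (big-endian) → word 0x9e
type:4 @ bit 4 → (0x9e>>4)&0xf = 0x9  ←
state:1 @ bit 3 → (0x9e>>3)&0x1 = 0x1
lvl:3 @ bit 0 → (0x9e>>0)&0x7 = 0x6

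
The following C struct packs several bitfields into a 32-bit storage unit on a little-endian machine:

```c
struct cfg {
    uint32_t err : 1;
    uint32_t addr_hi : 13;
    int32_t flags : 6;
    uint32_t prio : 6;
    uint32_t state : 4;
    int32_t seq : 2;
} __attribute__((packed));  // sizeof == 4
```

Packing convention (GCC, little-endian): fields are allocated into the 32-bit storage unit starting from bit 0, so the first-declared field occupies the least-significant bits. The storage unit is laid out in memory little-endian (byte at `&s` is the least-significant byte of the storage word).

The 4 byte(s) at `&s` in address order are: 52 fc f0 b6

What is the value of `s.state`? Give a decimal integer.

13

[0]=0x52 [1]=0xfc [2]=0xf0 [3]=0xb6 (little-endian) → word 0xb6f0fc52
err [0+:1] = (word>>0) & 0x1 = 0
addr_hi [1+:13] = (word>>1) & 0x1fff = 7721
flags [14+:6] = (word>>14) & 0x3f = 3
prio [20+:6] = (word>>20) & 0x3f = 47
state [26+:4] = (word>>26) & 0xf = 13  ←
seq [30+:2] = (word>>30) & 0x3 = 2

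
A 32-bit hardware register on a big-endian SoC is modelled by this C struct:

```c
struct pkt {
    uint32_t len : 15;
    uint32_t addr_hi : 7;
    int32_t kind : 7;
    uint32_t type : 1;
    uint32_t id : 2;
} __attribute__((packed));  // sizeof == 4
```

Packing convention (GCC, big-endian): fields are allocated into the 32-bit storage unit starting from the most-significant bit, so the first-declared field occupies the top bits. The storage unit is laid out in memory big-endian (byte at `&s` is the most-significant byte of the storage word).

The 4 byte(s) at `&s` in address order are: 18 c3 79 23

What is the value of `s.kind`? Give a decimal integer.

[0]=0x18 [1]=0xc3 [2]=0x79 [3]=0x23 (big-endian) → word 0x18c37923
len [17+:15] = (word>>17) & 0x7fff = 3169
addr_hi [10+:7] = (word>>10) & 0x7f = 94
kind [3+:7] = (word>>3) & 0x7f = 36  ←
type [2+:1] = (word>>2) & 0x1 = 0
id [0+:2] = (word>>0) & 0x3 = 3
kind signed 7b, MSB=0: value = 36

36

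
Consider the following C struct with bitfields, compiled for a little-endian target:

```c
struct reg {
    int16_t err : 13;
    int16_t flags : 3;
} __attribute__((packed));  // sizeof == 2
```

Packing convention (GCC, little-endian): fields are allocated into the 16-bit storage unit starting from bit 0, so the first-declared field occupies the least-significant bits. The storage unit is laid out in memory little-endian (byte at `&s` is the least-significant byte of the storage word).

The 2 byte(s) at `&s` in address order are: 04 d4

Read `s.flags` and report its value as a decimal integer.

-2

[0]=0x04 [1]=0xd4 (little-endian) → word 0xd404
err:13 @ bit 0 → (0xd404>>0)&0x1fff = 0x1404
flags:3 @ bit 13 → (0xd404>>13)&0x7 = 0x6  ←
flags signed 3b, MSB=1: 6 - 8 = -2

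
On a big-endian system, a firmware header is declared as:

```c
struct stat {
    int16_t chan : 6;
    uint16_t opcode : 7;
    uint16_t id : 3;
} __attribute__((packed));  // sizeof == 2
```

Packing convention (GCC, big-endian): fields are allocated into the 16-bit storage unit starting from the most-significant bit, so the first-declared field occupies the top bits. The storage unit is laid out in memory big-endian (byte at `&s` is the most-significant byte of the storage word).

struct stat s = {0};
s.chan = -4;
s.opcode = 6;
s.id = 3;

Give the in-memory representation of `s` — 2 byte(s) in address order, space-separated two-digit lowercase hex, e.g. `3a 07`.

[10+:6] chan=-4 & 0x3f = 0x3c; word=0xf000
[3+:7] opcode=6 & 0x7f = 0x6; word=0xf030
[0+:3] id=3 & 0x7 = 0x3; word=0xf033
word = 0xf033 → big-endian bytes:
  [0]=0xf0  [1]=0x33

f0 33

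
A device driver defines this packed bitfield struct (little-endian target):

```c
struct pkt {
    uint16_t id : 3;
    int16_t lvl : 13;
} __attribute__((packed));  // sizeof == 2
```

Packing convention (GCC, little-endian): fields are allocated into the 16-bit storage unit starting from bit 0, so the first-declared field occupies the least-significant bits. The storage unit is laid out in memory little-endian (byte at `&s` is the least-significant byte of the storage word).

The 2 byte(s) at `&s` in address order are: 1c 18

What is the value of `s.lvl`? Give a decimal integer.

771

[0]=0x1c [1]=0x18 (little-endian) → word 0x181c
id [0+:3] = (word>>0) & 0x7 = 4
lvl [3+:13] = (word>>3) & 0x1fff = 771  ←
lvl signed 13b, MSB=0: value = 771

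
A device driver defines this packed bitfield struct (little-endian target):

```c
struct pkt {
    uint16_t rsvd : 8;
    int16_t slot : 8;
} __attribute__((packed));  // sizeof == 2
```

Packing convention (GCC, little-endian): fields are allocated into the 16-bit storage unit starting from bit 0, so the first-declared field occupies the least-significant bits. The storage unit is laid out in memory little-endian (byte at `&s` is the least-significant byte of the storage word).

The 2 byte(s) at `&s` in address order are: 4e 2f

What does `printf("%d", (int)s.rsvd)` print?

78

[0]=0x4e [1]=0x2f (little-endian) → word 0x2f4e
rsvd [0+:8] = (word>>0) & 0xff = 78  ←
slot [8+:8] = (word>>8) & 0xff = 47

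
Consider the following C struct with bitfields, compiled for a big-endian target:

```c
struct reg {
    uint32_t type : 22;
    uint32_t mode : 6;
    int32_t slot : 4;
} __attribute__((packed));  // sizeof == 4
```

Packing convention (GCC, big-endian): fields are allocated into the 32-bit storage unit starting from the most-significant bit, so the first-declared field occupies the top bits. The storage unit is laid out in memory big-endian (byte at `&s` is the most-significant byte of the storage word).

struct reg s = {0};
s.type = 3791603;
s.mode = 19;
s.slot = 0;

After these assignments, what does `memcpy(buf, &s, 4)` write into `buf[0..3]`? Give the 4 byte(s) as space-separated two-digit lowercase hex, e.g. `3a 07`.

type (22b) val=3791603 bits=0x39daf3 at bit 10: 0xe76bcc00
mode (6b) val=19 bits=0x13 at bit 4: 0xe76bcd30
slot (4b) val=0 bits=0x0 at bit 0: 0xe76bcd30
word = 0xe76bcd30 → big-endian bytes:
  [0]=0xe7  [1]=0x6b  [2]=0xcd  [3]=0x30

e7 6b cd 30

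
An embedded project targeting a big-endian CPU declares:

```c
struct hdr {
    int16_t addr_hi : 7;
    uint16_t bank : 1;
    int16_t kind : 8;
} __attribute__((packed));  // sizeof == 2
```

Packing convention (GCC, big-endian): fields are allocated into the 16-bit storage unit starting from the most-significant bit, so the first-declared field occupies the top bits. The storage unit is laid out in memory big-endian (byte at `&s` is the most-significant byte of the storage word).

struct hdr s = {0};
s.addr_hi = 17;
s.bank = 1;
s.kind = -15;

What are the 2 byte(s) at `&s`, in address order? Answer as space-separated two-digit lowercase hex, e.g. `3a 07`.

23 f1

addr_hi:7 = 17 → 0x11 << 9 → word 0x2200
bank:1 = 1 → 0x1 << 8 → word 0x2300
kind:8 = -15 → 0xf1 << 0 → word 0x23f1
word = 0x23f1 → big-endian bytes:
  [0]=0x23  [1]=0xf1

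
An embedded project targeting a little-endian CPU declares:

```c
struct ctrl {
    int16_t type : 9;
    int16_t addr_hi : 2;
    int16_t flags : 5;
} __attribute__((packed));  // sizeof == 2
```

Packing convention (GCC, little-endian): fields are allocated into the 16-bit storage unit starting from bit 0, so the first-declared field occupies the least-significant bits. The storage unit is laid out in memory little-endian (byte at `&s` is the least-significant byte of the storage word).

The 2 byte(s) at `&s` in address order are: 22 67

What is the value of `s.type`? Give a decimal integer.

[0]=0x22 [1]=0x67 (little-endian) → word 0x6722
type [0+:9] = (word>>0) & 0x1ff = 290  ←
addr_hi [9+:2] = (word>>9) & 0x3 = 3
flags [11+:5] = (word>>11) & 0x1f = 12
type signed 9b, MSB=1: 290 - 512 = -222

-222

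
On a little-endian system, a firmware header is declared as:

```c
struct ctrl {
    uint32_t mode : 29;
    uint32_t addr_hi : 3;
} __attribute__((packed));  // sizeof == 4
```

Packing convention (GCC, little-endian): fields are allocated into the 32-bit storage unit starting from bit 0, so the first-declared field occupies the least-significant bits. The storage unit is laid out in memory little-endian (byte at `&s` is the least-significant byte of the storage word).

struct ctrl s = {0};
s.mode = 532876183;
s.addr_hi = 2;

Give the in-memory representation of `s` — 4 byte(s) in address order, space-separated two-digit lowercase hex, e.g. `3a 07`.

97 0b c3 5f

[0+:29] mode=532876183 & 0x1fffffff = 0x1fc30b97; word=0x1fc30b97
[29+:3] addr_hi=2 & 0x7 = 0x2; word=0x5fc30b97
word = 0x5fc30b97 → little-endian bytes:
  [0]=0x97  [1]=0x0b  [2]=0xc3  [3]=0x5f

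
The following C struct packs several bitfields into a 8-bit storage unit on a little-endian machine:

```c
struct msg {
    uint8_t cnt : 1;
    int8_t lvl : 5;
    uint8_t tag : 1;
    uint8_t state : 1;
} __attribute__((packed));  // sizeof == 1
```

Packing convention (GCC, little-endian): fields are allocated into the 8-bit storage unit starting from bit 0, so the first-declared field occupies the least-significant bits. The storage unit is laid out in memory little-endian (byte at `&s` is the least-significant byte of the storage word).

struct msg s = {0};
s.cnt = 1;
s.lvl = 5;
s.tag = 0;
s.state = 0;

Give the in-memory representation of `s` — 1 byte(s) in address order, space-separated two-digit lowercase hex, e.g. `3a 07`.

0b

cnt (1b) val=1 bits=0x1 at bit 0: 0x01
lvl (5b) val=5 bits=0x5 at bit 1: 0x0b
tag (1b) val=0 bits=0x0 at bit 6: 0x0b
state (1b) val=0 bits=0x0 at bit 7: 0x0b
word = 0x0b → little-endian bytes:
  [0]=0x0b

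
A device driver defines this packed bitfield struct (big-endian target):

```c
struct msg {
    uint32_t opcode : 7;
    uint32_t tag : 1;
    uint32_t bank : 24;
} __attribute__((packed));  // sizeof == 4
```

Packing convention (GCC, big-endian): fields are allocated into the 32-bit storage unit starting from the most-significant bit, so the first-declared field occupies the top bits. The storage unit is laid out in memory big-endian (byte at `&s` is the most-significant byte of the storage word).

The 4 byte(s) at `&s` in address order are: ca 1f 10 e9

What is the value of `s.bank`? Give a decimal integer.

[0]=0xca [1]=0x1f [2]=0x10 [3]=0xe9 (big-endian) → word 0xca1f10e9
opcode [25+:7] = (word>>25) & 0x7f = 101
tag [24+:1] = (word>>24) & 0x1 = 0
bank [0+:24] = (word>>0) & 0xffffff = 2035945  ←

2035945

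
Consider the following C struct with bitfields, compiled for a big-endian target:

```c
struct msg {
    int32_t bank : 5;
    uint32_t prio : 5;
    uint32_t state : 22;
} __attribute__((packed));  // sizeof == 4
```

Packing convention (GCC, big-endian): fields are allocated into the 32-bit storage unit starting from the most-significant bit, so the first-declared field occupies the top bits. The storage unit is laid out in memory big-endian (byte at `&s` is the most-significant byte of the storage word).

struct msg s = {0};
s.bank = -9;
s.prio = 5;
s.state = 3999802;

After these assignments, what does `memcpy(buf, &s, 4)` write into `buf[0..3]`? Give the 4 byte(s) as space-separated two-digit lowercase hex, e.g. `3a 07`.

b9 7d 08 3a

bank:5 = -9 → 0x17 << 27 → word 0xb8000000
prio:5 = 5 → 0x5 << 22 → word 0xb9400000
state:22 = 3999802 → 0x3d083a << 0 → word 0xb97d083a
word = 0xb97d083a → big-endian bytes:
  [0]=0xb9  [1]=0x7d  [2]=0x08  [3]=0x3a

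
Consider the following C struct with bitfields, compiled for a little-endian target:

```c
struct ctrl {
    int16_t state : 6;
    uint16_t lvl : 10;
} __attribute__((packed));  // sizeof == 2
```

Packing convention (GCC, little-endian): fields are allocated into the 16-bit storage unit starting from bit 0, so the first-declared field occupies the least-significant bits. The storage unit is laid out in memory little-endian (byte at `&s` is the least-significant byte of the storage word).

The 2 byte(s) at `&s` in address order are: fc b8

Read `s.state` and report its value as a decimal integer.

-4

[0]=0xfc [1]=0xb8 (little-endian) → word 0xb8fc
state [0+:6] = (word>>0) & 0x3f = 60  ←
lvl [6+:10] = (word>>6) & 0x3ff = 739
state signed 6b, MSB=1: 60 - 64 = -4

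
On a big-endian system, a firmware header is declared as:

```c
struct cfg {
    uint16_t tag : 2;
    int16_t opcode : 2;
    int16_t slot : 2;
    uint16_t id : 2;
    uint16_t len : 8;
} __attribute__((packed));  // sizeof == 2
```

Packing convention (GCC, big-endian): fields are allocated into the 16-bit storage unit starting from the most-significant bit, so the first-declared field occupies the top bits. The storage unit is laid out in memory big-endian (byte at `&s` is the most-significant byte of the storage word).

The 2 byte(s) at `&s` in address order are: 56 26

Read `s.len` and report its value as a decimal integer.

38

[0]=0x56 [1]=0x26 (big-endian) → word 0x5626
tag:2 @ bit 14 → (0x5626>>14)&0x3 = 0x1
opcode:2 @ bit 12 → (0x5626>>12)&0x3 = 0x1
slot:2 @ bit 10 → (0x5626>>10)&0x3 = 0x1
id:2 @ bit 8 → (0x5626>>8)&0x3 = 0x2
len:8 @ bit 0 → (0x5626>>0)&0xff = 0x26  ←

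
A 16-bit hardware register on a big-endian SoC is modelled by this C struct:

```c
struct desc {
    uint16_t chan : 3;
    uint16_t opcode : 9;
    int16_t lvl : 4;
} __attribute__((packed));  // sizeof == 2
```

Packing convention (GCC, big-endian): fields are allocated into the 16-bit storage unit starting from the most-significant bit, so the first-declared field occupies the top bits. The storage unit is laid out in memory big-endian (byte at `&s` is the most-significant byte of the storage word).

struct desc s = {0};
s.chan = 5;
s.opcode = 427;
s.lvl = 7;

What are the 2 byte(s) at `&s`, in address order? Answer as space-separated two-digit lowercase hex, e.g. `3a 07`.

ba b7

chan (3b) val=5 bits=0x5 at bit 13: 0xa000
opcode (9b) val=427 bits=0x1ab at bit 4: 0xbab0
lvl (4b) val=7 bits=0x7 at bit 0: 0xbab7
word = 0xbab7 → big-endian bytes:
  [0]=0xba  [1]=0xb7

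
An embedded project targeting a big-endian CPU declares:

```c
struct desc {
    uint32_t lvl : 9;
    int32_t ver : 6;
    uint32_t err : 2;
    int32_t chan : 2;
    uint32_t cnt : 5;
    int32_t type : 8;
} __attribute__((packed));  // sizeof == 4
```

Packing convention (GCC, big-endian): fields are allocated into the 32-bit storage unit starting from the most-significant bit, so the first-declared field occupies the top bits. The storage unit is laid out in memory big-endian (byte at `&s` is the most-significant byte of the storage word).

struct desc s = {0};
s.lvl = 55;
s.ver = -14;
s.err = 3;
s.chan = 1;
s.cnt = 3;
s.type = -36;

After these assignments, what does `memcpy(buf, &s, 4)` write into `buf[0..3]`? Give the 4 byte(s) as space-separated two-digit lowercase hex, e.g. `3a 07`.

lvl:9 = 55 → 0x37 << 23 → word 0x1b800000
ver:6 = -14 → 0x32 << 17 → word 0x1be40000
err:2 = 3 → 0x3 << 15 → word 0x1be58000
chan:2 = 1 → 0x1 << 13 → word 0x1be5a000
cnt:5 = 3 → 0x3 << 8 → word 0x1be5a300
type:8 = -36 → 0xdc << 0 → word 0x1be5a3dc
word = 0x1be5a3dc → big-endian bytes:
  [0]=0x1b  [1]=0xe5  [2]=0xa3  [3]=0xdc

1b e5 a3 dc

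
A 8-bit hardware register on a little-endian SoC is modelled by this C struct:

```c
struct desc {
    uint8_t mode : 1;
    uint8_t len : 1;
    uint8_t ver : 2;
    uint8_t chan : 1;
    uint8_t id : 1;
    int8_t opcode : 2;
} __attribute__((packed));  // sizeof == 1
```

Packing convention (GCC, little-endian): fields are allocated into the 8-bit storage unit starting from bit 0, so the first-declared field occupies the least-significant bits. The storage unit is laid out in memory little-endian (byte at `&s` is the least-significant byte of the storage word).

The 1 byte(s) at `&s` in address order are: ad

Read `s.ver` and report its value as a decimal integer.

[0]=0xad (little-endian) → word 0xad
mode [0+:1] = (word>>0) & 0x1 = 1
len [1+:1] = (word>>1) & 0x1 = 0
ver [2+:2] = (word>>2) & 0x3 = 3  ←
chan [4+:1] = (word>>4) & 0x1 = 0
id [5+:1] = (word>>5) & 0x1 = 1
opcode [6+:2] = (word>>6) & 0x3 = 2

3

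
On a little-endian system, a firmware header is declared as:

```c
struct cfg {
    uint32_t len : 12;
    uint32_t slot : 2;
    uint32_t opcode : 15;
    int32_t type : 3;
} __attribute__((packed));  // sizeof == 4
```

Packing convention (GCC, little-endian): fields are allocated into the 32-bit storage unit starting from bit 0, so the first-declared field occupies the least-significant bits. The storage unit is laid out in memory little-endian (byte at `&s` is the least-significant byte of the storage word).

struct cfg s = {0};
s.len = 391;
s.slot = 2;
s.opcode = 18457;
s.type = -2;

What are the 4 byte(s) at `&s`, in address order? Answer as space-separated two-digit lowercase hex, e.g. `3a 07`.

87 61 06 d2

[0+:12] len=391 & 0xfff = 0x187; word=0x00000187
[12+:2] slot=2 & 0x3 = 0x2; word=0x00002187
[14+:15] opcode=18457 & 0x7fff = 0x4819; word=0x12066187
[29+:3] type=-2 & 0x7 = 0x6; word=0xd2066187
word = 0xd2066187 → little-endian bytes:
  [0]=0x87  [1]=0x61  [2]=0x06  [3]=0xd2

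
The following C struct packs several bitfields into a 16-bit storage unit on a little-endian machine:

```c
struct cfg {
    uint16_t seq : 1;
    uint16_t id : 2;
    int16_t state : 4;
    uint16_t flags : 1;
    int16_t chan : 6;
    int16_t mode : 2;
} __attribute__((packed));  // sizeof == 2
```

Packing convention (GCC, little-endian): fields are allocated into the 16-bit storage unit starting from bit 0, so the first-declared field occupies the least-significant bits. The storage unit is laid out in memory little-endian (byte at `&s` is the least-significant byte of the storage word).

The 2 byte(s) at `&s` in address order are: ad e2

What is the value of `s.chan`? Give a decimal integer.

-30

[0]=0xad [1]=0xe2 (little-endian) → word 0xe2ad
seq [0+:1] = (word>>0) & 0x1 = 1
id [1+:2] = (word>>1) & 0x3 = 2
state [3+:4] = (word>>3) & 0xf = 5
flags [7+:1] = (word>>7) & 0x1 = 1
chan [8+:6] = (word>>8) & 0x3f = 34  ←
mode [14+:2] = (word>>14) & 0x3 = 3
chan signed 6b, MSB=1: 34 - 64 = -30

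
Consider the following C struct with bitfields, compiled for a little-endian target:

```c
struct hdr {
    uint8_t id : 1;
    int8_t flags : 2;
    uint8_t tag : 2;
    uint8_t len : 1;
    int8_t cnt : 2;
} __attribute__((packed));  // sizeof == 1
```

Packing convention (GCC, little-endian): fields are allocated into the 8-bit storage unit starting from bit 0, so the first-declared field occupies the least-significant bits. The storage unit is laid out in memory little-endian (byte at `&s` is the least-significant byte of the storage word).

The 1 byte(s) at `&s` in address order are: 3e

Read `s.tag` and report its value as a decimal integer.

3

[0]=0x3e (little-endian) → word 0x3e
id:1 @ bit 0 → (0x3e>>0)&0x1 = 0x0
flags:2 @ bit 1 → (0x3e>>1)&0x3 = 0x3
tag:2 @ bit 3 → (0x3e>>3)&0x3 = 0x3  ←
len:1 @ bit 5 → (0x3e>>5)&0x1 = 0x1
cnt:2 @ bit 6 → (0x3e>>6)&0x3 = 0x0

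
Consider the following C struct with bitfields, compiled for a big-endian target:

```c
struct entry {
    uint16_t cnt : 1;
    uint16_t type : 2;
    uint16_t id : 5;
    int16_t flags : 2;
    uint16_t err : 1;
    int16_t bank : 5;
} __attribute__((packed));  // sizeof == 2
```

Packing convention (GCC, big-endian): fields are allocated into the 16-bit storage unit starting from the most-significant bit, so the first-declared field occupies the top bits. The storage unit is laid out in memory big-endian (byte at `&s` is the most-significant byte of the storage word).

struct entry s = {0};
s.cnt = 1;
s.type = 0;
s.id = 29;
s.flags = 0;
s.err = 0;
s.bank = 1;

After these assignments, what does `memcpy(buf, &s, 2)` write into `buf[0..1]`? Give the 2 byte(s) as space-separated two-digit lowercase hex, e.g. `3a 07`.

[15+:1] cnt=1 & 0x1 = 0x1; word=0x8000
[13+:2] type=0 & 0x3 = 0x0; word=0x8000
[8+:5] id=29 & 0x1f = 0x1d; word=0x9d00
[6+:2] flags=0 & 0x3 = 0x0; word=0x9d00
[5+:1] err=0 & 0x1 = 0x0; word=0x9d00
[0+:5] bank=1 & 0x1f = 0x1; word=0x9d01
word = 0x9d01 → big-endian bytes:
  [0]=0x9d  [1]=0x01

9d 01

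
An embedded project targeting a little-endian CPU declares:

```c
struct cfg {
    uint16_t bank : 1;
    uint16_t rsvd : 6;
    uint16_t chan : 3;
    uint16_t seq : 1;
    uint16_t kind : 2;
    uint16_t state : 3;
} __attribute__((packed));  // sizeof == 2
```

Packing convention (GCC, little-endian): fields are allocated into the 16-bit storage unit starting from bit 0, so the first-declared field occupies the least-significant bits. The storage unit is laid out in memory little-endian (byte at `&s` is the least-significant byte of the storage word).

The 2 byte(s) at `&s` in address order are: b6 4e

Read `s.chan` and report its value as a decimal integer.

5

[0]=0xb6 [1]=0x4e (little-endian) → word 0x4eb6
bank [0+:1] = (word>>0) & 0x1 = 0
rsvd [1+:6] = (word>>1) & 0x3f = 27
chan [7+:3] = (word>>7) & 0x7 = 5  ←
seq [10+:1] = (word>>10) & 0x1 = 1
kind [11+:2] = (word>>11) & 0x3 = 1
state [13+:3] = (word>>13) & 0x7 = 2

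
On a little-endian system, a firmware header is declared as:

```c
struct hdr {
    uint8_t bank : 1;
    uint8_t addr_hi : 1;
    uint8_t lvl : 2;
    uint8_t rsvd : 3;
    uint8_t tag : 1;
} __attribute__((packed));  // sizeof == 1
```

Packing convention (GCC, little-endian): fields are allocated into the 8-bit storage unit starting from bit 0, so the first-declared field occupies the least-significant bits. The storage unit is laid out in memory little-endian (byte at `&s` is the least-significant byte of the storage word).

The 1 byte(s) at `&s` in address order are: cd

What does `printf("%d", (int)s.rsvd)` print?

4

[0]=0xcd (little-endian) → word 0xcd
bank:1 @ bit 0 → (0xcd>>0)&0x1 = 0x1
addr_hi:1 @ bit 1 → (0xcd>>1)&0x1 = 0x0
lvl:2 @ bit 2 → (0xcd>>2)&0x3 = 0x3
rsvd:3 @ bit 4 → (0xcd>>4)&0x7 = 0x4  ←
tag:1 @ bit 7 → (0xcd>>7)&0x1 = 0x1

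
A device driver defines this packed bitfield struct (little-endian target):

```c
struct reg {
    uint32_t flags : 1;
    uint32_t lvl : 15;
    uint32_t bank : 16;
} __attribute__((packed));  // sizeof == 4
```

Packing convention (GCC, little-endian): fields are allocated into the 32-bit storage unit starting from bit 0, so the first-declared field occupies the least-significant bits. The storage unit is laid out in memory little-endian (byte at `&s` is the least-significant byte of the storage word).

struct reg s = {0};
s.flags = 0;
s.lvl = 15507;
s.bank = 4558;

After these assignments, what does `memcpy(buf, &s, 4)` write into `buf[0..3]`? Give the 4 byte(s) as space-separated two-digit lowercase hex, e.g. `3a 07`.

flags (1b) val=0 bits=0x0 at bit 0: 0x00000000
lvl (15b) val=15507 bits=0x3c93 at bit 1: 0x00007926
bank (16b) val=4558 bits=0x11ce at bit 16: 0x11ce7926
word = 0x11ce7926 → little-endian bytes:
  [0]=0x26  [1]=0x79  [2]=0xce  [3]=0x11

26 79 ce 11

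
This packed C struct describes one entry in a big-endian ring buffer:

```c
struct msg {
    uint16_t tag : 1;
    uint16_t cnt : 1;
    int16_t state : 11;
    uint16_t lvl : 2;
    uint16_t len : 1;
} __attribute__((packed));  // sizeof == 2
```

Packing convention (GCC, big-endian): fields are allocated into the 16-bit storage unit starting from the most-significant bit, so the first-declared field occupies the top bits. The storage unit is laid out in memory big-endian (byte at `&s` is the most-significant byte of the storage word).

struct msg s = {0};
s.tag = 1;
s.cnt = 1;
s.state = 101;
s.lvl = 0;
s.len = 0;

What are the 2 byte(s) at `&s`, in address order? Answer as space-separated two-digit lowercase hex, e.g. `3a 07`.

c3 28

tag (1b) val=1 bits=0x1 at bit 15: 0x8000
cnt (1b) val=1 bits=0x1 at bit 14: 0xc000
state (11b) val=101 bits=0x65 at bit 3: 0xc328
lvl (2b) val=0 bits=0x0 at bit 1: 0xc328
len (1b) val=0 bits=0x0 at bit 0: 0xc328
word = 0xc328 → big-endian bytes:
  [0]=0xc3  [1]=0x28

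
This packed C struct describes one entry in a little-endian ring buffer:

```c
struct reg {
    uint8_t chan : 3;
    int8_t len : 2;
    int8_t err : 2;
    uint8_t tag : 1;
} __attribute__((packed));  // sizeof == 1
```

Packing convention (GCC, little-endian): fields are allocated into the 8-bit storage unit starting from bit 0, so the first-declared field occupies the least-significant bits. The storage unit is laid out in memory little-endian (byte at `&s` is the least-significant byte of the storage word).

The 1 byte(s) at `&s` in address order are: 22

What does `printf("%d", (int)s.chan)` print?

2

[0]=0x22 (little-endian) → word 0x22
chan [0+:3] = (word>>0) & 0x7 = 2  ←
len [3+:2] = (word>>3) & 0x3 = 0
err [5+:2] = (word>>5) & 0x3 = 1
tag [7+:1] = (word>>7) & 0x1 = 0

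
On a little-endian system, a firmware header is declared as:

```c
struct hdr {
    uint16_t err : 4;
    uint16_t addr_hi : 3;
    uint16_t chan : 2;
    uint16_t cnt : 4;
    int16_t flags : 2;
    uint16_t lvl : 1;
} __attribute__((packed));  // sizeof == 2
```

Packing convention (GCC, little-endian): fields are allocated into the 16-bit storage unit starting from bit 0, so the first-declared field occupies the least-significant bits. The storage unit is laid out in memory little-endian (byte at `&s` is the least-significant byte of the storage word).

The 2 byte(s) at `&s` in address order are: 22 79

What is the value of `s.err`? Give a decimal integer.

[0]=0x22 [1]=0x79 (little-endian) → word 0x7922
err:4 @ bit 0 → (0x7922>>0)&0xf = 0x2  ←
addr_hi:3 @ bit 4 → (0x7922>>4)&0x7 = 0x2
chan:2 @ bit 7 → (0x7922>>7)&0x3 = 0x2
cnt:4 @ bit 9 → (0x7922>>9)&0xf = 0xc
flags:2 @ bit 13 → (0x7922>>13)&0x3 = 0x3
lvl:1 @ bit 15 → (0x7922>>15)&0x1 = 0x0

2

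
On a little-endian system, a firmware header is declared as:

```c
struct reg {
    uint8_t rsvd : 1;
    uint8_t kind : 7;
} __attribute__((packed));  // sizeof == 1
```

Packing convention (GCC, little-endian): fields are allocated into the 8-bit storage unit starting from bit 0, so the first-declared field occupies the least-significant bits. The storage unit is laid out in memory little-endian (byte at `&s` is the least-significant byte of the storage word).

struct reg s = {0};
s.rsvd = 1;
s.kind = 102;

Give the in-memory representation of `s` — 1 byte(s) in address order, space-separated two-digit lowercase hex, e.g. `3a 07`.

rsvd (1b) val=1 bits=0x1 at bit 0: 0x01
kind (7b) val=102 bits=0x66 at bit 1: 0xcd
word = 0xcd → little-endian bytes:
  [0]=0xcd

cd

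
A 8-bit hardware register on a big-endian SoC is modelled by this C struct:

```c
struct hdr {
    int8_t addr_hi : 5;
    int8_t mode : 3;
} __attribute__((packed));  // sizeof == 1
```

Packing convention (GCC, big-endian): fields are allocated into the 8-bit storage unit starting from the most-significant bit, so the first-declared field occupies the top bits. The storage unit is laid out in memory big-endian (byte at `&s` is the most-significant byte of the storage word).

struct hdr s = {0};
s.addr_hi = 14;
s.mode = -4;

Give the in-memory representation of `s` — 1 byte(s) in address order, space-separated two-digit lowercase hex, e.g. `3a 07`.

74

addr_hi (5b) val=14 bits=0xe at bit 3: 0x70
mode (3b) val=-4 bits=0x4 at bit 0: 0x74
word = 0x74 → big-endian bytes:
  [0]=0x74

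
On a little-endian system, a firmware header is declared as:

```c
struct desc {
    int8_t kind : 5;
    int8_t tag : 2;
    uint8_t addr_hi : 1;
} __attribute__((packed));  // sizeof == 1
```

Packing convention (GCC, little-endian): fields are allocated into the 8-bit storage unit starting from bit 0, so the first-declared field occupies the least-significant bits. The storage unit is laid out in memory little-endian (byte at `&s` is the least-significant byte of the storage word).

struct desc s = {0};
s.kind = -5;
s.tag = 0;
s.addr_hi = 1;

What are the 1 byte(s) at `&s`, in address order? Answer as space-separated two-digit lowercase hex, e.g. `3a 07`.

kind:5 = -5 → 0x1b << 0 → word 0x1b
tag:2 = 0 → 0x0 << 5 → word 0x1b
addr_hi:1 = 1 → 0x1 << 7 → word 0x9b
word = 0x9b → little-endian bytes:
  [0]=0x9b

9b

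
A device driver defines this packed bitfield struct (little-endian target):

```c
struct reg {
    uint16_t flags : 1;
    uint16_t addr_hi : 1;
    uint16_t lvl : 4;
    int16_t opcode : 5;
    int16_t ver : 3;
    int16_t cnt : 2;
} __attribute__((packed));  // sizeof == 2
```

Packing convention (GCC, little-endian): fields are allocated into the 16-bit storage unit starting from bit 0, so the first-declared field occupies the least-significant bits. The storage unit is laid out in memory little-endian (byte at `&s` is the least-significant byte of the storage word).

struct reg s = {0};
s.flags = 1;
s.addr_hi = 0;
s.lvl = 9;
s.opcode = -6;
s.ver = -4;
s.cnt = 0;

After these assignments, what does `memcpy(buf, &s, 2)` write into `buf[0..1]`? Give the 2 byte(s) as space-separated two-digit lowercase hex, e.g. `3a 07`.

a5 26

flags (1b) val=1 bits=0x1 at bit 0: 0x0001
addr_hi (1b) val=0 bits=0x0 at bit 1: 0x0001
lvl (4b) val=9 bits=0x9 at bit 2: 0x0025
opcode (5b) val=-6 bits=0x1a at bit 6: 0x06a5
ver (3b) val=-4 bits=0x4 at bit 11: 0x26a5
cnt (2b) val=0 bits=0x0 at bit 14: 0x26a5
word = 0x26a5 → little-endian bytes:
  [0]=0xa5  [1]=0x26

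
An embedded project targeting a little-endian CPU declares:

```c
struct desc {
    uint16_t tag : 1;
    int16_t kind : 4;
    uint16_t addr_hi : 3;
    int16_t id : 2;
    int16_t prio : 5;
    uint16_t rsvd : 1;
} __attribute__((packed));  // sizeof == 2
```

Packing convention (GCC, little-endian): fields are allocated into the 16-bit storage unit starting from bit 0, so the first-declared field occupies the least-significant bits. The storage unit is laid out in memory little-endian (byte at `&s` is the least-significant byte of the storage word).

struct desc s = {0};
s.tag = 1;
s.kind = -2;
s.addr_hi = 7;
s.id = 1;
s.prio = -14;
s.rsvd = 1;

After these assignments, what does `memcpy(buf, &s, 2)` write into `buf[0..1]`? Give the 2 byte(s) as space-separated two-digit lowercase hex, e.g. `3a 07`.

[0+:1] tag=1 & 0x1 = 0x1; word=0x0001
[1+:4] kind=-2 & 0xf = 0xe; word=0x001d
[5+:3] addr_hi=7 & 0x7 = 0x7; word=0x00fd
[8+:2] id=1 & 0x3 = 0x1; word=0x01fd
[10+:5] prio=-14 & 0x1f = 0x12; word=0x49fd
[15+:1] rsvd=1 & 0x1 = 0x1; word=0xc9fd
word = 0xc9fd → little-endian bytes:
  [0]=0xfd  [1]=0xc9

fd c9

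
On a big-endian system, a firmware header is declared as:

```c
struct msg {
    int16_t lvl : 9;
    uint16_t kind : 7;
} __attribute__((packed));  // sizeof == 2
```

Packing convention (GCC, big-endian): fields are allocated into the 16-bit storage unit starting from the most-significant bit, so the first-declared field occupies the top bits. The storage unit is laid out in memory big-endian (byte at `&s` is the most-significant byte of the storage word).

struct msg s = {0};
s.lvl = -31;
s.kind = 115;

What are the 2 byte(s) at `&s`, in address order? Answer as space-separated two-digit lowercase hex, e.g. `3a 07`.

[7+:9] lvl=-31 & 0x1ff = 0x1e1; word=0xf080
[0+:7] kind=115 & 0x7f = 0x73; word=0xf0f3
word = 0xf0f3 → big-endian bytes:
  [0]=0xf0  [1]=0xf3

f0 f3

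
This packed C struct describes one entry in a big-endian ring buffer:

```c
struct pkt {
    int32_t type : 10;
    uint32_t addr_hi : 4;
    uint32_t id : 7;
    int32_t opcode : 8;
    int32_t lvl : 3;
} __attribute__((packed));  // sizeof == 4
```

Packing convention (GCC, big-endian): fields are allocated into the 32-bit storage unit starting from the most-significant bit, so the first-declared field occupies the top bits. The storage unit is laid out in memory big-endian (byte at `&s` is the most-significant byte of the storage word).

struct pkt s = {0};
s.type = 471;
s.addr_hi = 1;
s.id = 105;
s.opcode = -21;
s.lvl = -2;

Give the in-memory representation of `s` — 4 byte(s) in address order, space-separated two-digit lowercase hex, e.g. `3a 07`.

[22+:10] type=471 & 0x3ff = 0x1d7; word=0x75c00000
[18+:4] addr_hi=1 & 0xf = 0x1; word=0x75c40000
[11+:7] id=105 & 0x7f = 0x69; word=0x75c74800
[3+:8] opcode=-21 & 0xff = 0xeb; word=0x75c74f58
[0+:3] lvl=-2 & 0x7 = 0x6; word=0x75c74f5e
word = 0x75c74f5e → big-endian bytes:
  [0]=0x75  [1]=0xc7  [2]=0x4f  [3]=0x5e

75 c7 4f 5e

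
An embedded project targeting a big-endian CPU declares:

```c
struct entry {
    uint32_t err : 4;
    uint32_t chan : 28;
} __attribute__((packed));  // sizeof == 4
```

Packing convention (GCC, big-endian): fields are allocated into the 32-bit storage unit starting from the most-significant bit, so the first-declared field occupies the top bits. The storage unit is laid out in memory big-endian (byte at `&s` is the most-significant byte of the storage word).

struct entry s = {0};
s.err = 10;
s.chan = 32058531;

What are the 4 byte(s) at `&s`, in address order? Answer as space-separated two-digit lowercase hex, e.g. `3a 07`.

a1 e9 2c a3

err:4 = 10 → 0xa << 28 → word 0xa0000000
chan:28 = 32058531 → 0x1e92ca3 << 0 → word 0xa1e92ca3
word = 0xa1e92ca3 → big-endian bytes:
  [0]=0xa1  [1]=0xe9  [2]=0x2c  [3]=0xa3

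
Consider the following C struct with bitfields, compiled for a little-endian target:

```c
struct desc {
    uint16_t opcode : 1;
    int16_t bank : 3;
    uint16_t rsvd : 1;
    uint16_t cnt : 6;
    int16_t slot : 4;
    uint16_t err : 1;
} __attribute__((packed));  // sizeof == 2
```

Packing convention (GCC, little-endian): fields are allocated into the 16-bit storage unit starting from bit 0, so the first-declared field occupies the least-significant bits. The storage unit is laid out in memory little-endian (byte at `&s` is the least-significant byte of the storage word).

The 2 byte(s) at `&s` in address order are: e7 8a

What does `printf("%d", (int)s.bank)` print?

[0]=0xe7 [1]=0x8a (little-endian) → word 0x8ae7
opcode:1 @ bit 0 → (0x8ae7>>0)&0x1 = 0x1
bank:3 @ bit 1 → (0x8ae7>>1)&0x7 = 0x3  ←
rsvd:1 @ bit 4 → (0x8ae7>>4)&0x1 = 0x0
cnt:6 @ bit 5 → (0x8ae7>>5)&0x3f = 0x17
slot:4 @ bit 11 → (0x8ae7>>11)&0xf = 0x1
err:1 @ bit 15 → (0x8ae7>>15)&0x1 = 0x1
bank signed 3b, MSB=0: value = 3

3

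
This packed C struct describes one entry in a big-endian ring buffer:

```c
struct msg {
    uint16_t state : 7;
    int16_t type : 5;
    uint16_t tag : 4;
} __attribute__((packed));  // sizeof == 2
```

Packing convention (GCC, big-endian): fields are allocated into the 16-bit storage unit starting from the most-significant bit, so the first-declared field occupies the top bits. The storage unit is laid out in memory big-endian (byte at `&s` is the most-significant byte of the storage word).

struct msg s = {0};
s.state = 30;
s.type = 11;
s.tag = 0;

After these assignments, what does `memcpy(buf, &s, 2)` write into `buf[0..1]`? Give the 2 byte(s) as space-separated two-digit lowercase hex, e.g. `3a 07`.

3c b0

[9+:7] state=30 & 0x7f = 0x1e; word=0x3c00
[4+:5] type=11 & 0x1f = 0xb; word=0x3cb0
[0+:4] tag=0 & 0xf = 0x0; word=0x3cb0
word = 0x3cb0 → big-endian bytes:
  [0]=0x3c  [1]=0xb0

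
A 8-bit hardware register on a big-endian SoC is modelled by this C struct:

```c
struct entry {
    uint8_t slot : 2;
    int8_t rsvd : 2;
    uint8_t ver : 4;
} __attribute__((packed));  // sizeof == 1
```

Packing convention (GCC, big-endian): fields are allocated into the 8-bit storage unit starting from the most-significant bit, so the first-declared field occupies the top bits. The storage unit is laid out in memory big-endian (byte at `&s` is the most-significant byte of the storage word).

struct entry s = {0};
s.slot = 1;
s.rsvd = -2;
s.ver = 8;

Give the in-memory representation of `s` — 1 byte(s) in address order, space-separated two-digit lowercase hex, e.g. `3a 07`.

68

slot (2b) val=1 bits=0x1 at bit 6: 0x40
rsvd (2b) val=-2 bits=0x2 at bit 4: 0x60
ver (4b) val=8 bits=0x8 at bit 0: 0x68
word = 0x68 → big-endian bytes:
  [0]=0x68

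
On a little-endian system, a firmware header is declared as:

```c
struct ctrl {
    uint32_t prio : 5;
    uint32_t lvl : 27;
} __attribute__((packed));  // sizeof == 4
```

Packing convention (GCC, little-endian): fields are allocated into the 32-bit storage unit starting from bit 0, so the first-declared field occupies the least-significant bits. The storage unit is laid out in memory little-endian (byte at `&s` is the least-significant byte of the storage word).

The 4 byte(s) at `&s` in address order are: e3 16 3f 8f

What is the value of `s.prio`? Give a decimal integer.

3

[0]=0xe3 [1]=0x16 [2]=0x3f [3]=0x8f (little-endian) → word 0x8f3f16e3
prio:5 @ bit 0 → (0x8f3f16e3>>0)&0x1f = 0x3  ←
lvl:27 @ bit 5 → (0x8f3f16e3>>5)&0x7ffffff = 0x479f8b7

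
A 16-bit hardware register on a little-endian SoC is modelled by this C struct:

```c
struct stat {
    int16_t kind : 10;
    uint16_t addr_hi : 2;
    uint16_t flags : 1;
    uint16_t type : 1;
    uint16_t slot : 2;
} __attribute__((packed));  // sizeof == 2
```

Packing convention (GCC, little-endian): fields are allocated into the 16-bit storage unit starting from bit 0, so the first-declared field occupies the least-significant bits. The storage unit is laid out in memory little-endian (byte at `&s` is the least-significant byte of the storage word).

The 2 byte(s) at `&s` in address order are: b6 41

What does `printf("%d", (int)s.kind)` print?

438

[0]=0xb6 [1]=0x41 (little-endian) → word 0x41b6
kind [0+:10] = (word>>0) & 0x3ff = 438  ←
addr_hi [10+:2] = (word>>10) & 0x3 = 0
flags [12+:1] = (word>>12) & 0x1 = 0
type [13+:1] = (word>>13) & 0x1 = 0
slot [14+:2] = (word>>14) & 0x3 = 1
kind signed 10b, MSB=0: value = 438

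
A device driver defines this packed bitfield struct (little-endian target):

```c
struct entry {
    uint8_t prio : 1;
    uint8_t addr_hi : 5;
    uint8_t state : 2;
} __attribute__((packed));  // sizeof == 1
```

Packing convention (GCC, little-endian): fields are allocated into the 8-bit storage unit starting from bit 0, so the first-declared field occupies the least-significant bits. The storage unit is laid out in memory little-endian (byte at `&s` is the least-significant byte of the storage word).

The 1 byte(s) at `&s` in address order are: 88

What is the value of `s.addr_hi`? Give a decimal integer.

[0]=0x88 (little-endian) → word 0x88
prio:1 @ bit 0 → (0x88>>0)&0x1 = 0x0
addr_hi:5 @ bit 1 → (0x88>>1)&0x1f = 0x4  ←
state:2 @ bit 6 → (0x88>>6)&0x3 = 0x2

4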